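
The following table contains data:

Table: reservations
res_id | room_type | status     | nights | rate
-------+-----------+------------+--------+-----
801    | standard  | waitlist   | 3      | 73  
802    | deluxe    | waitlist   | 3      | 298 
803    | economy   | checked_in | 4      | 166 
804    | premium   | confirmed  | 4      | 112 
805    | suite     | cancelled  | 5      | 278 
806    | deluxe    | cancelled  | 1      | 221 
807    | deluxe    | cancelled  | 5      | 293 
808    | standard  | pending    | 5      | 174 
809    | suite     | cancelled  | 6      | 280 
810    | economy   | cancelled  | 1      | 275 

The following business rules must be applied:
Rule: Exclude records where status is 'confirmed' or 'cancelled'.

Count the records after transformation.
4

Step 1: Count records to exclude
  - 1 (confirmed) + 5 (cancelled) = 6 records
Step 2: Total records: 10
Step 3: Remaining = 10 - 6 = 4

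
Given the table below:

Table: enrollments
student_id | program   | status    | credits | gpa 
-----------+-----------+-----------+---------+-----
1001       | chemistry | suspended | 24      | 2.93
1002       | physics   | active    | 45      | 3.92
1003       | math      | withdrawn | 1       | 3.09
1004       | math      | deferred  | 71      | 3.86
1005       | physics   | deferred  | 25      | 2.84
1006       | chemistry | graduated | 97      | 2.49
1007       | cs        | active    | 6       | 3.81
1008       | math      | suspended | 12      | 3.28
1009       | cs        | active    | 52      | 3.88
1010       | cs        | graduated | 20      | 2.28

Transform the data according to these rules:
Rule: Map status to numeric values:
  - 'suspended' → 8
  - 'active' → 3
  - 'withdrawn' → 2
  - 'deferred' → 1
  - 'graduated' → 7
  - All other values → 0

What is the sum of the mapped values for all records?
43

Step 1: Apply mapping to each record
Step 2: Count by status:
  'suspended': 2 records × 8 = 16
  'active': 3 records × 3 = 9
  'withdrawn': 1 records × 2 = 2
  'deferred': 2 records × 1 = 2
  'graduated': 2 records × 7 = 14
Step 3: Sum all mapped values = 43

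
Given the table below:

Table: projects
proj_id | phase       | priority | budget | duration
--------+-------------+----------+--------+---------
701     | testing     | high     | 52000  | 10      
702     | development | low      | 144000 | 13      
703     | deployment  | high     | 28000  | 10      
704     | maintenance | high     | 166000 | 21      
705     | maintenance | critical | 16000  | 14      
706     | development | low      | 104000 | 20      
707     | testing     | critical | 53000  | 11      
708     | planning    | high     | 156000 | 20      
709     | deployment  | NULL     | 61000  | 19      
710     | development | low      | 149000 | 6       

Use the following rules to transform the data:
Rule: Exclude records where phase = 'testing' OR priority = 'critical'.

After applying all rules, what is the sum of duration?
109

Step 1: Find records where phase = 'testing' OR priority = 'critical'
Step 2: 3 records match, summing to 35
Step 3: Original sum: 144
Step 4: Remaining sum = 144 - 35 = 109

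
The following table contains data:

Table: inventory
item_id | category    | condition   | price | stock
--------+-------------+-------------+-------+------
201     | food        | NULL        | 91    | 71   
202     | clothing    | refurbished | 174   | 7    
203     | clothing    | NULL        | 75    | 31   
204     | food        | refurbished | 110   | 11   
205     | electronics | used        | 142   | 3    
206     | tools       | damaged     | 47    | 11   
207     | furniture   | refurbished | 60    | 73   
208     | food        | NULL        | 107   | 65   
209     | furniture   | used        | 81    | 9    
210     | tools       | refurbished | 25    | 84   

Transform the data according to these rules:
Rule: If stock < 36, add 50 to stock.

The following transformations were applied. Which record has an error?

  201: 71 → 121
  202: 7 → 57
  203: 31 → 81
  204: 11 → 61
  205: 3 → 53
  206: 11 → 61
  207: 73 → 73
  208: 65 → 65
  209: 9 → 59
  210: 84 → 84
Record 201 has an error. The correct transformed value should be 71, not 121.

Step 1: Check each record against the rule
Step 2: Record 201 has stock = 71
Step 3: Since 71 >= 36, the bonus should not have been applied
Step 4: Correct value = 71, but claimed value = 121
Conclusion: Record 201 has the error.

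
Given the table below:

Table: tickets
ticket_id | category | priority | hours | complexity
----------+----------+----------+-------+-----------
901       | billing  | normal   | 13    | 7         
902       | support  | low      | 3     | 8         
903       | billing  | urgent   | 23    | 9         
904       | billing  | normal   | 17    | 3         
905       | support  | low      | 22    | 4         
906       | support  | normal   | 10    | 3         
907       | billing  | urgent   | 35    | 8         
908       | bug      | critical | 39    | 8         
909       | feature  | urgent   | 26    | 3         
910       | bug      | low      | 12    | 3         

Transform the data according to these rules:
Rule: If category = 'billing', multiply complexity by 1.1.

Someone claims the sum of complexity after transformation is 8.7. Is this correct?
No, the correct result is 58.7.

Step 1: Calculate the correct sum after transformation
Step 2: Apply multiplier 1.1 to records where category = 'billing'
Step 3: Correct result = 58.7
Step 4: Claimed result = 8.7
Step 5: 58.7 ≠ 8.7
Conclusion: The claimed result is incorrect. The correct answer is 58.7.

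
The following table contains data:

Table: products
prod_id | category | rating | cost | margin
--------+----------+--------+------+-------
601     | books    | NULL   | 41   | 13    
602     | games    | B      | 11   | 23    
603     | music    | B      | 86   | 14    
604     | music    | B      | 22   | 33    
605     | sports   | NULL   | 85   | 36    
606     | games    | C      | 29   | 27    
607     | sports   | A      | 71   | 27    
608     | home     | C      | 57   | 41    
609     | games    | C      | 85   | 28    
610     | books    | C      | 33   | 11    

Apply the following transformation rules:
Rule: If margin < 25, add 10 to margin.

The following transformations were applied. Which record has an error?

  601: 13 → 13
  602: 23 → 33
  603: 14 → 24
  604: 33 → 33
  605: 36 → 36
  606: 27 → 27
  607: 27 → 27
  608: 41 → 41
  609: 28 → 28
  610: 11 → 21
Record 601 has an error. The correct transformed value should be 23, not 13.

Step 1: Check each record against the rule
Step 2: Record 601 has margin = 13
Step 3: Since 13 < 25, the bonus should have been applied
Step 4: Correct value = 23, but claimed value = 13
Conclusion: Record 601 has the error.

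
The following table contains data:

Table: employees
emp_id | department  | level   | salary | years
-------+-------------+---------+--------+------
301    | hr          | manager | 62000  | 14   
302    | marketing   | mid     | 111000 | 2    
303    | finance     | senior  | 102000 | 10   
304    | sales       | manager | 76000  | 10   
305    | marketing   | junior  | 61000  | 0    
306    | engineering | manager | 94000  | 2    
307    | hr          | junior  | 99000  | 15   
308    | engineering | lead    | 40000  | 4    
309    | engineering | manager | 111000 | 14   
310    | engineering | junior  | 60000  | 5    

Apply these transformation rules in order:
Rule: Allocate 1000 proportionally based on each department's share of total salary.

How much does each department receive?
engineering: 373.77, finance: 125.0, hr: 197.3, marketing: 210.78, sales: 93.14

Step 1: Calculate total salary = 816000
Step 2: Calculate each department's proportion:
  engineering: 305000/816000 = 37.38% → 373.77
  finance: 102000/816000 = 12.50% → 125.0
  hr: 161000/816000 = 19.73% → 197.3
  marketing: 172000/816000 = 21.08% → 210.78
  sales: 76000/816000 = 9.31% → 93.14
Step 3: Verify: sum of allocations ≈ 1000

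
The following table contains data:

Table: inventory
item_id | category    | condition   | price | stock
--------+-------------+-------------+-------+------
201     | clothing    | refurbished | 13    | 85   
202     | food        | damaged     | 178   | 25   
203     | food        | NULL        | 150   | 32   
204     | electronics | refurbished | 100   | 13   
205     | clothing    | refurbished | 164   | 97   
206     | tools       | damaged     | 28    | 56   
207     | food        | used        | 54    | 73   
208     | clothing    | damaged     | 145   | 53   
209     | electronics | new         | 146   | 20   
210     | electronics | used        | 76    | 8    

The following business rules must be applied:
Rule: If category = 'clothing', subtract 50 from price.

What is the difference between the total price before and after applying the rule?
150

Step 1: Original sum of price = 1054
Step 2: 3 records have category = 'clothing'
Step 3: Each affected record changes by -50
Step 4: Total change = 3 × -50 = -150
Step 5: New sum = 1054 + -150 = 904
Step 6: Difference = |904 - 1054| = 150
        (Sum decreased by 150)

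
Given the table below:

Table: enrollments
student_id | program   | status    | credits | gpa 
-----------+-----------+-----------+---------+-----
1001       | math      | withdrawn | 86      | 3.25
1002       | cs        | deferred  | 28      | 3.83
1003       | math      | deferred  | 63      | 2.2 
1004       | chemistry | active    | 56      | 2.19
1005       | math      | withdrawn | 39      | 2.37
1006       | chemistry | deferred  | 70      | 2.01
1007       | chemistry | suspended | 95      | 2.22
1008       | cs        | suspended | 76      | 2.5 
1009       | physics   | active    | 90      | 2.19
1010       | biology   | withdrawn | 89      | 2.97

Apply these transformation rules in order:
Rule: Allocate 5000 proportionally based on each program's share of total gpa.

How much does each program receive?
biology: 577.15, chemistry: 1247.57, cs: 1230.08, math: 1519.63, physics: 425.57

Step 1: Calculate total gpa = 25.73
Step 2: Calculate each program's proportion:
  biology: 2.97/25.73 = 11.54% → 577.15
  chemistry: 6.42/25.73 = 24.95% → 1247.57
  cs: 6.33/25.73 = 24.60% → 1230.08
  math: 7.82/25.73 = 30.39% → 1519.63
  physics: 2.19/25.73 = 8.51% → 425.57
Step 3: Verify: sum of allocations ≈ 5000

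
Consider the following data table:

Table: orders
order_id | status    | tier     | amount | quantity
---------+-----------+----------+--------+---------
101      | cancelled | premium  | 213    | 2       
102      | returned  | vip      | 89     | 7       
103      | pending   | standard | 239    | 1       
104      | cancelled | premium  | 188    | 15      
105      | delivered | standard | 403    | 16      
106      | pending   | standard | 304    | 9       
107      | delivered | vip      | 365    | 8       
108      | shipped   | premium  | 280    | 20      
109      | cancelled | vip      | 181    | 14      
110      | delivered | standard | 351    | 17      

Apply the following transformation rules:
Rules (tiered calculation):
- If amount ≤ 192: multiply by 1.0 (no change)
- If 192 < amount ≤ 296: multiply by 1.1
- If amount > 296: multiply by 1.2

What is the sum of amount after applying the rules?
2970.8

Step 1: Tier 1 (amount ≤ 192): 3 records, sum = 458 × 1.0 = 458.0
Step 2: Tier 2 (192 < amount ≤ 296): 3 records, sum = 732 × 1.1 = 805.2
Step 3: Tier 3 (amount > 296): 4 records, sum = 1423 × 1.2 = 1707.6
Step 4: Final sum = 458.0 + 805.2 + 1707.6 = 2970.8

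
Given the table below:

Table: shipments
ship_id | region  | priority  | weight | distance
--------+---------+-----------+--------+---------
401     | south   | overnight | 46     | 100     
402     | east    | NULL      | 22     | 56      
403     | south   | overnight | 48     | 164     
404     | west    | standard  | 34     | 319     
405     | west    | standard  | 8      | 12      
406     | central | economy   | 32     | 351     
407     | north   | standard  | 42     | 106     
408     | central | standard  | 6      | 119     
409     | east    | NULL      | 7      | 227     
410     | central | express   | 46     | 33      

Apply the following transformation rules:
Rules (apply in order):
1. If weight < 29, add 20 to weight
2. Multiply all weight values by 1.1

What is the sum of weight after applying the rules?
408.1

Step 1: Apply Rule 1 - Add 20 to records with weight < 29
  - 4 records affected: 43 + (4 × 20) = 123
  - Unaffected records: 248
  - Sum after Rule 1: 371
Step 2: Apply Rule 2 - Multiply all by 1.1
  - 371 × 1.1 = 408.1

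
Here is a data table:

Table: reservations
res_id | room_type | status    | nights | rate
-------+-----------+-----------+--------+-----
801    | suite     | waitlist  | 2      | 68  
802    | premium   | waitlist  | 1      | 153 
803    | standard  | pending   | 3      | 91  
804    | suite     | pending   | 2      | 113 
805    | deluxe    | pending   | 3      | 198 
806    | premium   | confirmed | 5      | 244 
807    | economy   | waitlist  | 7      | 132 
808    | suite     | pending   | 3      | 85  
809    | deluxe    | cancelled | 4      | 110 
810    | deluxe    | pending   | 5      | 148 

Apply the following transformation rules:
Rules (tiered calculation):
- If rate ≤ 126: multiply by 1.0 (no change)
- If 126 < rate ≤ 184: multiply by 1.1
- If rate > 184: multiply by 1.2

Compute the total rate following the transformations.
1473.7

Step 1: Tier 1 (rate ≤ 126): 5 records, sum = 467 × 1.0 = 467.0
Step 2: Tier 2 (126 < rate ≤ 184): 3 records, sum = 433 × 1.1 = 476.3
Step 3: Tier 3 (rate > 184): 2 records, sum = 442 × 1.2 = 530.4
Step 4: Final sum = 467.0 + 476.3 + 530.4 = 1473.7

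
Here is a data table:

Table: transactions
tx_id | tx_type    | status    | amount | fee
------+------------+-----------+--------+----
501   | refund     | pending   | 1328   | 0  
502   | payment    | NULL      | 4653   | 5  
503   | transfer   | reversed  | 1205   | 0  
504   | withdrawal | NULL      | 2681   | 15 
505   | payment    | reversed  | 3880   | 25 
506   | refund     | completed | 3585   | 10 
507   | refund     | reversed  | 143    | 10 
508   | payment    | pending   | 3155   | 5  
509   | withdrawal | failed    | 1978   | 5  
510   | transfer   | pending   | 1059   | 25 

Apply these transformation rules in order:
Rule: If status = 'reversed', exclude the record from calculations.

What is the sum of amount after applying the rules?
18439

Step 1: Identify records where status = 'reversed'
Step 2: The excluded records sum to 5228
Step 3: Original total amount = 23667
Step 4: Remaining total = 23667 - 5228 = 18439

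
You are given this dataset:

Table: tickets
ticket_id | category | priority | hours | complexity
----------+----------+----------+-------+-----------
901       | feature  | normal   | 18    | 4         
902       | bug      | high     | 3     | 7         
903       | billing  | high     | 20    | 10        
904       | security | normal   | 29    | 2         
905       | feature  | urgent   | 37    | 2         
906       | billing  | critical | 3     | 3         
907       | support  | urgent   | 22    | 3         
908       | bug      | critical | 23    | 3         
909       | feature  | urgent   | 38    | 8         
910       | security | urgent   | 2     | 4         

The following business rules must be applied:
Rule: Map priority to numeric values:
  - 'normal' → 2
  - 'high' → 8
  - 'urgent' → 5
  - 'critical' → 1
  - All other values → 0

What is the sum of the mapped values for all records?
42

Step 1: Apply mapping to each record
Step 2: Count by status:
  'normal': 2 records × 2 = 4
  'high': 2 records × 8 = 16
  'urgent': 4 records × 5 = 20
  'critical': 2 records × 1 = 2
Step 3: Sum all mapped values = 42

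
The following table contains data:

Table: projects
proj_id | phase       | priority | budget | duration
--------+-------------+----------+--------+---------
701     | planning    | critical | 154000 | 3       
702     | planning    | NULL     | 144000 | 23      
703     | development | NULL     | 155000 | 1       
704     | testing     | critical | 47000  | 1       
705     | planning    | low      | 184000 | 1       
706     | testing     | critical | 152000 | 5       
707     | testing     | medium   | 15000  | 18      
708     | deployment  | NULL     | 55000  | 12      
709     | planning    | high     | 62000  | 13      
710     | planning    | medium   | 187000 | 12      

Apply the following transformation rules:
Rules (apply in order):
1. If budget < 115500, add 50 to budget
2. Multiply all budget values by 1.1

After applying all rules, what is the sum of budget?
1270720.0

Step 1: Apply Rule 1 - Add 50 to records with budget < 115500
  - 4 records affected: 179000 + (4 × 50) = 179200
  - Unaffected records: 976000
  - Sum after Rule 1: 1155200
Step 2: Apply Rule 2 - Multiply all by 1.1
  - 1155200 × 1.1 = 1270720.0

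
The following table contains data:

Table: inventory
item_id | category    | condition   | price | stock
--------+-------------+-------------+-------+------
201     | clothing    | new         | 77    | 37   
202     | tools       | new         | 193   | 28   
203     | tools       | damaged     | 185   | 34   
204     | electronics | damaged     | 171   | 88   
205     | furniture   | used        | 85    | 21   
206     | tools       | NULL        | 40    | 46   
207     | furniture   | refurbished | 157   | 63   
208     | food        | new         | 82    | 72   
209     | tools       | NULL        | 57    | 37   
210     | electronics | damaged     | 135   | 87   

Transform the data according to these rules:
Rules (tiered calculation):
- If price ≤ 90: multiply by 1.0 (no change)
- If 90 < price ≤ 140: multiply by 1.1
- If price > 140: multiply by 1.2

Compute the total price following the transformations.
1336.7

Step 1: Tier 1 (price ≤ 90): 5 records, sum = 341 × 1.0 = 341.0
Step 2: Tier 2 (90 < price ≤ 140): 1 records, sum = 135 × 1.1 = 148.5
Step 3: Tier 3 (price > 140): 4 records, sum = 706 × 1.2 = 847.2
Step 4: Final sum = 341.0 + 148.5 + 847.2 = 1336.7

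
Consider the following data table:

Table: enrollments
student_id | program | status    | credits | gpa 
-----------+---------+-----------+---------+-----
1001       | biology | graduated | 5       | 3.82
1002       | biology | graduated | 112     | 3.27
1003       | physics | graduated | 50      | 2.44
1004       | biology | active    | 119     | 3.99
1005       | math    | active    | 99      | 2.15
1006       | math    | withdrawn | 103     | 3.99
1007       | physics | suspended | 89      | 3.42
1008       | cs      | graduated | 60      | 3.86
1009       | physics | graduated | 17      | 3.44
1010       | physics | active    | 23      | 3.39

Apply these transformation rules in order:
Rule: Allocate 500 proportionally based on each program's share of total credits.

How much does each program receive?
biology: 174.3, cs: 44.31, math: 149.19, physics: 132.2

Step 1: Calculate total credits = 677
Step 2: Calculate each program's proportion:
  biology: 236/677 = 34.86% → 174.3
  cs: 60/677 = 8.86% → 44.31
  math: 202/677 = 29.84% → 149.19
  physics: 179/677 = 26.44% → 132.2
Step 3: Verify: sum of allocations ≈ 500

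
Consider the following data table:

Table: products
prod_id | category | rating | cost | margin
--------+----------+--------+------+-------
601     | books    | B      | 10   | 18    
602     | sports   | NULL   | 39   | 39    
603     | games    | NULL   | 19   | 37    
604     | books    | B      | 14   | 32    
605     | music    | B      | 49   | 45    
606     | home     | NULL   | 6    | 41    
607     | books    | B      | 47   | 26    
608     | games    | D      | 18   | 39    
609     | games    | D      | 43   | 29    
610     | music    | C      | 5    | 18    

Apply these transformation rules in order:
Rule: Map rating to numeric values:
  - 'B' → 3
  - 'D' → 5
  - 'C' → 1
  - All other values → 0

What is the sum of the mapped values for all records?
23

Step 1: Apply mapping to each record
Step 2: Count by status:
  'B': 4 records × 3 = 12
  'D': 2 records × 5 = 10
  'C': 1 records × 1 = 1
Step 3: Sum all mapped values = 23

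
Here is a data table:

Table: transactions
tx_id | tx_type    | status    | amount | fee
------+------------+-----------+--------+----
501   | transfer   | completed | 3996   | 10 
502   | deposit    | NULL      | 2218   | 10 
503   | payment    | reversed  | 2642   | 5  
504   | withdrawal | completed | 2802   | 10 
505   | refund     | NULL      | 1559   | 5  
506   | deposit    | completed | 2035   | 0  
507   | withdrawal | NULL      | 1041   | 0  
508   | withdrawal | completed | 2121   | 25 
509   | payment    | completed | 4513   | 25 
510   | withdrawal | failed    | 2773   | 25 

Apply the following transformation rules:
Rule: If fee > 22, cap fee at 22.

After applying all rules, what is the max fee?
22

Step 1: Original maximum fee = 25
Step 2: Apply cap at 22
Step 3: 3 records had fee > 22 and were capped
Step 4: Maximum after transformation = 22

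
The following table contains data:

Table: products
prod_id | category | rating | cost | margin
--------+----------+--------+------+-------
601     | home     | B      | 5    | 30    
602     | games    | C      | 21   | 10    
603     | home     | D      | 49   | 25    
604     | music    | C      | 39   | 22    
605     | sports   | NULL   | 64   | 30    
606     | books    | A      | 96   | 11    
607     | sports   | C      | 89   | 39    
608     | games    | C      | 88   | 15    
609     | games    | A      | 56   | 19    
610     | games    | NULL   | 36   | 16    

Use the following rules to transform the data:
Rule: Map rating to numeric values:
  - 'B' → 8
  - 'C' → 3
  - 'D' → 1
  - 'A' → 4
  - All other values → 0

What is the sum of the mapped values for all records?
29

Step 1: Apply mapping to each record
Step 2: Count by status:
  'B': 1 records × 8 = 8
  'C': 4 records × 3 = 12
  'D': 1 records × 1 = 1
  'A': 2 records × 4 = 8
Step 3: Sum all mapped values = 29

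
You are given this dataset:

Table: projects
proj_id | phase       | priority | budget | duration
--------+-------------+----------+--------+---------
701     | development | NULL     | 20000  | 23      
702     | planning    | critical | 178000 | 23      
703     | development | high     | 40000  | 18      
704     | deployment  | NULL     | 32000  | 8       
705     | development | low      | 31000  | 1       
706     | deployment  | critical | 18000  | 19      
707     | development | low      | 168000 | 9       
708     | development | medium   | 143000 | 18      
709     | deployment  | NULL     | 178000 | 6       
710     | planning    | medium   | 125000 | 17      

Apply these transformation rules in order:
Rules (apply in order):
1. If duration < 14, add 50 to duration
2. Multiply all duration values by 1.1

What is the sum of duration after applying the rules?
376.2

Step 1: Apply Rule 1 - Add 50 to records with duration < 14
  - 4 records affected: 24 + (4 × 50) = 224
  - Unaffected records: 118
  - Sum after Rule 1: 342
Step 2: Apply Rule 2 - Multiply all by 1.1
  - 342 × 1.1 = 376.2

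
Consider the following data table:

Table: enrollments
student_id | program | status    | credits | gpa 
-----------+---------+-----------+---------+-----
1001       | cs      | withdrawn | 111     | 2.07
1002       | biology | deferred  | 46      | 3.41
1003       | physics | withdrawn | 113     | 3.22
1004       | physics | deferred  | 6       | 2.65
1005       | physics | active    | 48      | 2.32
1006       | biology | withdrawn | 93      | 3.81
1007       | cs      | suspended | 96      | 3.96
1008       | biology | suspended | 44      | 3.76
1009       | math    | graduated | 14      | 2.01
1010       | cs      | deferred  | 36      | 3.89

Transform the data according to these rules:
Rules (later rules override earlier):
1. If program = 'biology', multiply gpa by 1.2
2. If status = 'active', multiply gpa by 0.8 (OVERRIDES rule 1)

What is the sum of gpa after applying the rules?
32.83

Step 1: Rule 2 takes priority for records with status = 'active'
  - 1 records: 2.32 × 0.8 = 1.86
Step 2: Rule 1 applies to remaining records with program = 'biology'
  - 3 records: 10.98 × 1.2 = 13.18
Step 3: Other records unchanged: 17.8
Step 4: Final sum = 1.86 + 13.18 + 17.8 = 32.83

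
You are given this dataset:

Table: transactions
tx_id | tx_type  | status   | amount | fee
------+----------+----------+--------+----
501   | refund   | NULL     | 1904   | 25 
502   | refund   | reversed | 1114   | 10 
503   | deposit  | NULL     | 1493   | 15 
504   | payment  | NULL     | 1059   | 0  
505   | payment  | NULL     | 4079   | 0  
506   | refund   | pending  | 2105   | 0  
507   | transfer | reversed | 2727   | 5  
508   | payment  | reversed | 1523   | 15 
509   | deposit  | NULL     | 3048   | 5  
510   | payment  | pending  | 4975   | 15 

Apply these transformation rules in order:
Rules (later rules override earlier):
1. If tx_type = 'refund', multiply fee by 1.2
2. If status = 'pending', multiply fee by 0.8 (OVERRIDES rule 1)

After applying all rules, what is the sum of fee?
94.0

Step 1: Rule 2 takes priority for records with status = 'pending'
  - 2 records: 15 × 0.8 = 12.0
Step 2: Rule 1 applies to remaining records with tx_type = 'refund'
  - 2 records: 35 × 1.2 = 42.0
Step 3: Other records unchanged: 40
Step 4: Final sum = 12.0 + 42.0 + 40 = 94.0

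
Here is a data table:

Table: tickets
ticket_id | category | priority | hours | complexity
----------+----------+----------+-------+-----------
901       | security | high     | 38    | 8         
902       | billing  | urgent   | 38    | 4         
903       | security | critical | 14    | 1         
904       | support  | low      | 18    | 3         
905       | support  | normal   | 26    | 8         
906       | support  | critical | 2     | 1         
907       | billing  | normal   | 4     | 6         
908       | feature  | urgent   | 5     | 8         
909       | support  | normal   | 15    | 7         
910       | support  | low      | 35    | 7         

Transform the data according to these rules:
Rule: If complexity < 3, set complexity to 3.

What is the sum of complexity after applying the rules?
57

Step 1: 2 records have complexity < 3
Step 2: These records originally summed to 2
Step 3: After setting to minimum: 2 × 3 = 6
Step 4: Unaffected records sum: 51
Step 5: Final sum = 6 + 51 = 57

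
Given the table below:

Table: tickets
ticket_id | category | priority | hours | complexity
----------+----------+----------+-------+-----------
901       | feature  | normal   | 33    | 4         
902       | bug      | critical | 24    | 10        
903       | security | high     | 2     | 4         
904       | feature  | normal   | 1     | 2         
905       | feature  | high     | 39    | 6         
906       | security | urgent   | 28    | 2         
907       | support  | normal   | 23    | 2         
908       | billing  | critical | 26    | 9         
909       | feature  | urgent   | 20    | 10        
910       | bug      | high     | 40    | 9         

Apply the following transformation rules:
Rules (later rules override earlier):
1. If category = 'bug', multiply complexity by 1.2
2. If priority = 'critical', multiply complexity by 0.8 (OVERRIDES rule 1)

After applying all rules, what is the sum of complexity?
56.0

Step 1: Rule 2 takes priority for records with priority = 'critical'
  - 2 records: 19 × 0.8 = 15.2
Step 2: Rule 1 applies to remaining records with category = 'bug'
  - 1 records: 9 × 1.2 = 10.8
Step 3: Other records unchanged: 30
Step 4: Final sum = 15.2 + 10.8 + 30 = 56.0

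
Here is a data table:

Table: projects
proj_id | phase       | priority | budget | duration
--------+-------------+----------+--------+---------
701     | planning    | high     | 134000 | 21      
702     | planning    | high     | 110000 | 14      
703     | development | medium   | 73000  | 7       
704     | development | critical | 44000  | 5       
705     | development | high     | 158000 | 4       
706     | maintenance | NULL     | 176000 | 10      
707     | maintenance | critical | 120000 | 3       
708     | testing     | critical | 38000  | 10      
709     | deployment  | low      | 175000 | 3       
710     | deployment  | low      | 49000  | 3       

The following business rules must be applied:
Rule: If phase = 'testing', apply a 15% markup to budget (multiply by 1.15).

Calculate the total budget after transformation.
1082700.0

Step 1: Records with phase = 'testing' have total budget = 38000
Step 2: Apply multiplier: 38000 × 1.15 = 43700.0
Step 3: Other records total: 1039000
Step 4: Final sum = 43700.0 + 1039000 = 1082700.0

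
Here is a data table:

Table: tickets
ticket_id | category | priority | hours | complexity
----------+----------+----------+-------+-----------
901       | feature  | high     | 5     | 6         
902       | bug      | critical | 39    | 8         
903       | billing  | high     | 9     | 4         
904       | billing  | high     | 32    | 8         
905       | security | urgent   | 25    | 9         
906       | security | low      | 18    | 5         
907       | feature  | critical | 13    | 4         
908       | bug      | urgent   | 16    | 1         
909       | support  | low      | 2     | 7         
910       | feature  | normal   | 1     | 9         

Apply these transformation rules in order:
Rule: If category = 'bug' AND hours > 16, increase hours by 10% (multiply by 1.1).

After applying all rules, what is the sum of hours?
163.9

Step 1: Find records where category = 'bug' AND hours > 16
Step 2: 1 records match, summing to 39
Step 3: After multiplier: 39 × 1.1 = 42.9
Step 4: Unaffected records sum: 121
Step 5: Final sum = 42.9 + 121 = 163.9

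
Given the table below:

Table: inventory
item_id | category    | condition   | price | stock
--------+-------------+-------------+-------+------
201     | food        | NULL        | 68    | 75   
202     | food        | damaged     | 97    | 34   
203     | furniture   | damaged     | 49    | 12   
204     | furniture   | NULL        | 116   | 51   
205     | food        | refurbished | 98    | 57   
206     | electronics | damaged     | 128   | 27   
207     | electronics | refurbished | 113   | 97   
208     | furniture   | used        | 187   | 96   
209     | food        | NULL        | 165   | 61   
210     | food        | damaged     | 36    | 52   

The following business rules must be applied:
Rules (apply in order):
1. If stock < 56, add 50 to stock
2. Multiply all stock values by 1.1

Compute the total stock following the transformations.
893.2

Step 1: Apply Rule 1 - Add 50 to records with stock < 56
  - 5 records affected: 176 + (5 × 50) = 426
  - Unaffected records: 386
  - Sum after Rule 1: 812
Step 2: Apply Rule 2 - Multiply all by 1.1
  - 812 × 1.1 = 893.2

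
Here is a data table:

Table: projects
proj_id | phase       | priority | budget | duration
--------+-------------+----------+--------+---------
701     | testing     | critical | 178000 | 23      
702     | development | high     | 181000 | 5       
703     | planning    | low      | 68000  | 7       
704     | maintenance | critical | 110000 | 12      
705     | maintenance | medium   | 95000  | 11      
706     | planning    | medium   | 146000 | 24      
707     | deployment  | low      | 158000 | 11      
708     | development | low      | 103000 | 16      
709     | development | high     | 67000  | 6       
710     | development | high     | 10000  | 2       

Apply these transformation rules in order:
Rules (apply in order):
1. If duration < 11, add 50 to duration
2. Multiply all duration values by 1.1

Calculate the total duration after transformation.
348.7

Step 1: Apply Rule 1 - Add 50 to records with duration < 11
  - 4 records affected: 20 + (4 × 50) = 220
  - Unaffected records: 97
  - Sum after Rule 1: 317
Step 2: Apply Rule 2 - Multiply all by 1.1
  - 317 × 1.1 = 348.7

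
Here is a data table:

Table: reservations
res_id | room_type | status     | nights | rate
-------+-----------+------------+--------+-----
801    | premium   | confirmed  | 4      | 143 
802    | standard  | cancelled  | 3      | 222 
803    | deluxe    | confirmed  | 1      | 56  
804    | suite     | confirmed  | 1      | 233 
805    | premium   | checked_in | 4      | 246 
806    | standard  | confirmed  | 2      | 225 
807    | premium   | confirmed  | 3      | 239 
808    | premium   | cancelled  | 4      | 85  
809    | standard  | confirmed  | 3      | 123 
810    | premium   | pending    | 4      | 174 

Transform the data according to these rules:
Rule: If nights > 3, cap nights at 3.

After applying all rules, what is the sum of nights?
25

Step 1: 4 records have nights > 3
Step 2: These records originally summed to 16
Step 3: After capping: 4 × 3 = 12
Step 4: Unaffected records sum: 13
Step 5: Final sum = 12 + 13 = 25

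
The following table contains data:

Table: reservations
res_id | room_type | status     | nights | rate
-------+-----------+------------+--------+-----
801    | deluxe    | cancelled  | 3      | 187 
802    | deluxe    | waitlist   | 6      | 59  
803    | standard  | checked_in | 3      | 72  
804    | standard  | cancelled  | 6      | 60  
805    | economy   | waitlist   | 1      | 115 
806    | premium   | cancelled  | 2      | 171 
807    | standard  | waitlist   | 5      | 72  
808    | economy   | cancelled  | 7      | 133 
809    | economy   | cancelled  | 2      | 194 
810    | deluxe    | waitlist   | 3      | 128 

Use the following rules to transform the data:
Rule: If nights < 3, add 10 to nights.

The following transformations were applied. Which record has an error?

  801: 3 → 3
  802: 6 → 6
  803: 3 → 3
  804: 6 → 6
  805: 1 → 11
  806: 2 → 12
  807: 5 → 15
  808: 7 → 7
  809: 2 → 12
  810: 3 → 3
Record 807 has an error. The correct transformed value should be 5, not 15.

Step 1: Check each record against the rule
Step 2: Record 807 has nights = 5
Step 3: Since 5 >= 3, the bonus should not have been applied
Step 4: Correct value = 5, but claimed value = 15
Conclusion: Record 807 has the error.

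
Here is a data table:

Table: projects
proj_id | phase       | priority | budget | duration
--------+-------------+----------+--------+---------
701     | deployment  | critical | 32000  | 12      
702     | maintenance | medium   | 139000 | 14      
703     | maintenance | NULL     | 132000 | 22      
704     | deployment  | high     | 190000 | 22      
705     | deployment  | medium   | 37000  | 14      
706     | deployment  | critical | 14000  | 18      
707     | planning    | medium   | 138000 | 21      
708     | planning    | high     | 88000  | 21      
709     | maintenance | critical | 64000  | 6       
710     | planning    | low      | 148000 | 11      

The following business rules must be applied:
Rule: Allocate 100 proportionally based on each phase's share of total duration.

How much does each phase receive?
deployment: 40.99, maintenance: 26.09, planning: 32.92

Step 1: Calculate total duration = 161
Step 2: Calculate each phase's proportion:
  deployment: 66/161 = 40.99% → 40.99
  maintenance: 42/161 = 26.09% → 26.09
  planning: 53/161 = 32.92% → 32.92
Step 3: Verify: sum of allocations ≈ 100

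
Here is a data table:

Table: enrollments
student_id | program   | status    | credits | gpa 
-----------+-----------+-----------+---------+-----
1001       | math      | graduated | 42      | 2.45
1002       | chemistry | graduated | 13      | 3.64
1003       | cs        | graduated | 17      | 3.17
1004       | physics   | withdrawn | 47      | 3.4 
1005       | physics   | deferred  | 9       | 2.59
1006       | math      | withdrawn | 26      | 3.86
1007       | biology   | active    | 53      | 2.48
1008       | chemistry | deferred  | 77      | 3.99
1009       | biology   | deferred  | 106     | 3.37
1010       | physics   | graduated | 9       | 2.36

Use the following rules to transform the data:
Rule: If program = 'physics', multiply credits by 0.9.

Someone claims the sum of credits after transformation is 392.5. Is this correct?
Yes, the result is correct.

Step 1: Calculate the correct sum after transformation
Step 2: Apply multiplier 0.9 to records where program = 'physics'
Step 3: Correct result = 392.5
Step 4: Claimed result = 392.5
Step 5: 392.5 = 392.5 ✓
Conclusion: The claimed result is correct.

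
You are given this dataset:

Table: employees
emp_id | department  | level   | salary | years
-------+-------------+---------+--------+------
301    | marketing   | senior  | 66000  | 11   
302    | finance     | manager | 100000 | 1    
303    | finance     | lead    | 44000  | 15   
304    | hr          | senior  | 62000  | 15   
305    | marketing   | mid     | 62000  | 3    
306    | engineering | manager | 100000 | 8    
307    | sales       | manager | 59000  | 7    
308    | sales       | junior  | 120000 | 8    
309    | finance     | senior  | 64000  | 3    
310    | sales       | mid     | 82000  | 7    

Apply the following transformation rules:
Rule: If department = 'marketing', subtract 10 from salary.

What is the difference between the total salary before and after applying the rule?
20

Step 1: Original sum of salary = 759000
Step 2: 2 records have department = 'marketing'
Step 3: Each affected record changes by -10
Step 4: Total change = 2 × -10 = -20
Step 5: New sum = 759000 + -20 = 758980
Step 6: Difference = |758980 - 759000| = 20
        (Sum decreased by 20)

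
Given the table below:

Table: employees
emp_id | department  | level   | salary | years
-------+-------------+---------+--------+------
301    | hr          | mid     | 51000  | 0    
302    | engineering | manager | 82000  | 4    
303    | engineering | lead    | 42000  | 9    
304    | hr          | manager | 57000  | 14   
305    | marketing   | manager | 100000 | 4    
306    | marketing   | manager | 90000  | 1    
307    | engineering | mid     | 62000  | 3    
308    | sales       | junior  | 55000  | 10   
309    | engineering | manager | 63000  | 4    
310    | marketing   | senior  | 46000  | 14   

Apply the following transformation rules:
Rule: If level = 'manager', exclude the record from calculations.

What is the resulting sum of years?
36

Step 1: Identify records where level = 'manager'
Step 2: The excluded records sum to 27
Step 3: Original total years = 63
Step 4: Remaining total = 63 - 27 = 36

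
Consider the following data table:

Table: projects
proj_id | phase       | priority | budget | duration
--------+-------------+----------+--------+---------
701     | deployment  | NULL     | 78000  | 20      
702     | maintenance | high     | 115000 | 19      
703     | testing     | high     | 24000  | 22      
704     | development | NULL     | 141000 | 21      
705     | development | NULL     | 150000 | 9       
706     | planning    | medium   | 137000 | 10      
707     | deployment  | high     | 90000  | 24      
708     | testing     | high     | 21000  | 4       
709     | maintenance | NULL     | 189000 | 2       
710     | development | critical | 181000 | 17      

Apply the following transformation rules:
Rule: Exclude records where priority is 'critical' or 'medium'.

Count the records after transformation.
8

Step 1: Count records to exclude
  - 1 (critical) + 1 (medium) = 2 records
Step 2: Total records: 10
Step 3: Remaining = 10 - 2 = 8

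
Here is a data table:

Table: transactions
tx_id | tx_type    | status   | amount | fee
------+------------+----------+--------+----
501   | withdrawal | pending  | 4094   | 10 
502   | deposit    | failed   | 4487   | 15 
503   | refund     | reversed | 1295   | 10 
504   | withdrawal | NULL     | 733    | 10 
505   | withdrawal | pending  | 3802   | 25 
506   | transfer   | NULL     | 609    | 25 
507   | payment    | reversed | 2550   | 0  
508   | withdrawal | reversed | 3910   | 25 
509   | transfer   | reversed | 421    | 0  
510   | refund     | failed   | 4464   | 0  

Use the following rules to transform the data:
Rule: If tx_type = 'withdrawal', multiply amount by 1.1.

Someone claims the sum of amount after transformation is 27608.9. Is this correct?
No, the correct result is 27618.9.

Step 1: Calculate the correct sum after transformation
Step 2: Apply multiplier 1.1 to records where tx_type = 'withdrawal'
Step 3: Correct result = 27618.9
Step 4: Claimed result = 27608.9
Step 5: 27618.9 ≠ 27608.9
Conclusion: The claimed result is incorrect. The correct answer is 27618.9.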